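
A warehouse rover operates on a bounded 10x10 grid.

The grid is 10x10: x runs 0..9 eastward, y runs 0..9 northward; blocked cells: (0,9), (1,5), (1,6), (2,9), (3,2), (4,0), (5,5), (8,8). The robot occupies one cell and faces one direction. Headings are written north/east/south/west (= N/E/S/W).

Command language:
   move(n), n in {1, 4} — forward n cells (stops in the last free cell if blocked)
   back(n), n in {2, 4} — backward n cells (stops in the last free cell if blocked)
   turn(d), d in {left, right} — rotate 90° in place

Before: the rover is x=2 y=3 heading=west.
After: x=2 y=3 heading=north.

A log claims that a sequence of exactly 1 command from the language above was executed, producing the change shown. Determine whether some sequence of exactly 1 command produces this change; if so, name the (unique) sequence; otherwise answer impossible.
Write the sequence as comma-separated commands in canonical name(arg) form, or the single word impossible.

turn(right)

key: (2,3) unchanged — the single command moves nothing
t0: x=2 y=3 heading=west
[1] after turn(right): x=2 y=3 heading=north
no rival 1-sequence matches.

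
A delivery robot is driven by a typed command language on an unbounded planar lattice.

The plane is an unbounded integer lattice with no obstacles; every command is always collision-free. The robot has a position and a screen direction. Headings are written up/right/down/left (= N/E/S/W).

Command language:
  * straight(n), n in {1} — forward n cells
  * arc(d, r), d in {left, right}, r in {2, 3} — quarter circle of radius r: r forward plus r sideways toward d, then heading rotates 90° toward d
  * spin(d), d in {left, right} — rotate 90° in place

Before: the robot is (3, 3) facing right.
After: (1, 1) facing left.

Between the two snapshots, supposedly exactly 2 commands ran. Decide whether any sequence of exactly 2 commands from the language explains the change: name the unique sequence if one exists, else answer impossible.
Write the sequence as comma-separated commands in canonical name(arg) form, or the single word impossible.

key: running arc(right, 2) before spin(right) would end elsewhere — order is forced
start: (3, 3) facing right
step 1 (spin(right)): (3, 3) facing down
step 2 (arc(right, 2)): (1, 1) facing left
all 49 alternatives checked — unique.

spin(right), arc(right, 2)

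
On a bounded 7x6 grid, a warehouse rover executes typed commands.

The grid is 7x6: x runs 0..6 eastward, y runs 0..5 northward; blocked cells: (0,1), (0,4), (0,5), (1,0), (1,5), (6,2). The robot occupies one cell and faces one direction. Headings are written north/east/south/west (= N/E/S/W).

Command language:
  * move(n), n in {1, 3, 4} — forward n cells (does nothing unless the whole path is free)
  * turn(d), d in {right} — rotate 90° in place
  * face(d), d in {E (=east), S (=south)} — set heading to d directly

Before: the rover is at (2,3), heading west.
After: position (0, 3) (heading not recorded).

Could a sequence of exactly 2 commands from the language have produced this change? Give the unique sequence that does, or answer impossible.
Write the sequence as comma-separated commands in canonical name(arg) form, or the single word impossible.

from: at (2,3), heading west
1. move(1) → at (1,3), heading west
2. move(1) → at (0,3), heading west
no other 2-command option fits: unique.

move(1), move(1)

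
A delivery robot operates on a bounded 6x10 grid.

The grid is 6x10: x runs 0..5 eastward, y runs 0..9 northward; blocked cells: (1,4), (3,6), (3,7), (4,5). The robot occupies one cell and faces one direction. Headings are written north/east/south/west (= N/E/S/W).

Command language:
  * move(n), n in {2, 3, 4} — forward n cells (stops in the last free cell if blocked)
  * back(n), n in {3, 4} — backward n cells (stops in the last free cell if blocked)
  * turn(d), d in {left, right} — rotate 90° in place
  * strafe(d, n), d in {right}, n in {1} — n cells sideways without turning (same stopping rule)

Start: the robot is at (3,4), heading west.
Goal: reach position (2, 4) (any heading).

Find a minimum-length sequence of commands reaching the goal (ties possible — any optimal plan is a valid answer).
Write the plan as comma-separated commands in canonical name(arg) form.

move(2)

initial: at (3,4), heading west
step 1 (move(2)): at (2,4), heading west
minimal: 1 command(s), checked below 1.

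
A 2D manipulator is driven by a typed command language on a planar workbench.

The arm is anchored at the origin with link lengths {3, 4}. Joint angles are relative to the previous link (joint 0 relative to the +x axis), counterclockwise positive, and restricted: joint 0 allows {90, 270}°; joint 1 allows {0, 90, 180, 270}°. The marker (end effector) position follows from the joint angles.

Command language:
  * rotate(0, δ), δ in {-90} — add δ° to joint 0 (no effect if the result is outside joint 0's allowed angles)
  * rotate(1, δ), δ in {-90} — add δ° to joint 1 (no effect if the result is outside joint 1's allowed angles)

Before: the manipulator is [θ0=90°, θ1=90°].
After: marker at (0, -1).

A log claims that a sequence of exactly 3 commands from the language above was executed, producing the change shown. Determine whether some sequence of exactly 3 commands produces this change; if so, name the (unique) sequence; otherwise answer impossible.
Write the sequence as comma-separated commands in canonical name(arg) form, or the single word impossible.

begin: [θ0=90°, θ1=90°]
1. rotate(1, -90) → [θ0=90°, θ1=0°]
2. rotate(1, -90) → [θ0=90°, θ1=270°]
3. rotate(1, -90) → [θ0=90°, θ1=180°]
uniquely the one of 8 3-step routes that fits.

rotate(1, -90), rotate(1, -90), rotate(1, -90)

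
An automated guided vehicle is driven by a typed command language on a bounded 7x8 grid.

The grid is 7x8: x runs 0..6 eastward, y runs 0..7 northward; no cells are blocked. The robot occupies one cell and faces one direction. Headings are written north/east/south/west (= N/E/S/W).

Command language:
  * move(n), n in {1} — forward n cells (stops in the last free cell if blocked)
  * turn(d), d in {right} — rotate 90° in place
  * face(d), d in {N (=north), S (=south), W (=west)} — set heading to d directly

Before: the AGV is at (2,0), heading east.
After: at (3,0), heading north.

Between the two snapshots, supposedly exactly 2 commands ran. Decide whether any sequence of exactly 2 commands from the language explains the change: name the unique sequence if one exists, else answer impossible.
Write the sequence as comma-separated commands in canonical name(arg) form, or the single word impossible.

move(1), face(N)

key: cell and facing (now N) both changed — the 2 commands mix motion and turning
from: at (2,0), heading east
step 1 (move(1)): at (3,0), heading east
step 2 (face(N)): at (3,0), heading north
no rival 2-sequence matches.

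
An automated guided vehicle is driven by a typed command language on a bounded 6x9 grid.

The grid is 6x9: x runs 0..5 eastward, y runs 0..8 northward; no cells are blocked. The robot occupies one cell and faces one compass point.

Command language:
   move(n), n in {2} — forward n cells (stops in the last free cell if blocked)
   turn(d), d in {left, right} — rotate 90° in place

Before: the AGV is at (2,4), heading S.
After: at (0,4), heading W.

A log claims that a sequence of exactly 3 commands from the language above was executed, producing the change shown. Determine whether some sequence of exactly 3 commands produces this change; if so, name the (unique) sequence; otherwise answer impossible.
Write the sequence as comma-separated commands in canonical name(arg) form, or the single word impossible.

turn(right), move(2), move(2)

key: the second move(2) runs into the grid edge before its full distance
begin: at (2,4), heading S
1. turn(right) → at (2,4), heading W
2. move(2) → at (0,4), heading W
3. move(2) → at (0,4), heading W
all 27 alternatives checked — unique.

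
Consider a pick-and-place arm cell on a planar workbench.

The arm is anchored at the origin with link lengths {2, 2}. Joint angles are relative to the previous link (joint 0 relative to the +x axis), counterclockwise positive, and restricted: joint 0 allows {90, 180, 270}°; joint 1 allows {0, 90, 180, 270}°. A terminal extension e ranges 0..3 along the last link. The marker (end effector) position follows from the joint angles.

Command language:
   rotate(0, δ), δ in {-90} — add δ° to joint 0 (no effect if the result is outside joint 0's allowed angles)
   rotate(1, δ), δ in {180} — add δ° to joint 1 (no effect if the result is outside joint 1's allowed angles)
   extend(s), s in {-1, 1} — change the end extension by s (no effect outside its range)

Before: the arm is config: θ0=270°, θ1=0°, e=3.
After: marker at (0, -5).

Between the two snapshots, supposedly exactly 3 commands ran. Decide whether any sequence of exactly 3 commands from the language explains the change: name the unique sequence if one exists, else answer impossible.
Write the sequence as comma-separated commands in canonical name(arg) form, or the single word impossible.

extend(1), extend(-1), extend(-1)

key: order matters: swapping extend(1) and extend(-1) lands elsewhere
from: config: θ0=270°, θ1=0°, e=3
1. extend(1) → config: θ0=270°, θ1=0°, e=3
2. extend(-1) → config: θ0=270°, θ1=0°, e=2
3. extend(-1) → config: θ0=270°, θ1=0°, e=1
uniquely the one of 64 3-step routes that fits.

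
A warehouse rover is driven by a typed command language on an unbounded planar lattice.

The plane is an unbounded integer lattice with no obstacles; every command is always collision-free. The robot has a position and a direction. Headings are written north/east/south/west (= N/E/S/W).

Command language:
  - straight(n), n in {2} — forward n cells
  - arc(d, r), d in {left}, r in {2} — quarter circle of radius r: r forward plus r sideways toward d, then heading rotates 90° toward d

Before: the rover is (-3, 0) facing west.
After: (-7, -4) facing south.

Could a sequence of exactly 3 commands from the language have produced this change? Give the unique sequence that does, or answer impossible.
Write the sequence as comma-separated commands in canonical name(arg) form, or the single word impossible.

key: cell and facing (now S) both changed — the 3 commands mix motion and turning
begin: (-3, 0) facing west
step 1 (straight(2)): (-5, 0) facing west
step 2 (arc(left, 2)): (-7, -2) facing south
step 3 (straight(2)): (-7, -4) facing south
uniquely the one of 8 3-step routes that fits.

straight(2), arc(left, 2), straight(2)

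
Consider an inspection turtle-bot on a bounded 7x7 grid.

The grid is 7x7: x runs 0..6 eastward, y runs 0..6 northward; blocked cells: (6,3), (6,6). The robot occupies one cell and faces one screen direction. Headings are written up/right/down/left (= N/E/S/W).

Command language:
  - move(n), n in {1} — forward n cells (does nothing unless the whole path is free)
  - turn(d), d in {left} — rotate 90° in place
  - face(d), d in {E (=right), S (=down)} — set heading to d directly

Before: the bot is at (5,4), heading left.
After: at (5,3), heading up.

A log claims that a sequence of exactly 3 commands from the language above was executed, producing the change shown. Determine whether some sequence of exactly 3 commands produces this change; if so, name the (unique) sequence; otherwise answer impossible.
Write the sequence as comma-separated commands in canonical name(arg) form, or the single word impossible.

every 3-command combo misses the target.

impossible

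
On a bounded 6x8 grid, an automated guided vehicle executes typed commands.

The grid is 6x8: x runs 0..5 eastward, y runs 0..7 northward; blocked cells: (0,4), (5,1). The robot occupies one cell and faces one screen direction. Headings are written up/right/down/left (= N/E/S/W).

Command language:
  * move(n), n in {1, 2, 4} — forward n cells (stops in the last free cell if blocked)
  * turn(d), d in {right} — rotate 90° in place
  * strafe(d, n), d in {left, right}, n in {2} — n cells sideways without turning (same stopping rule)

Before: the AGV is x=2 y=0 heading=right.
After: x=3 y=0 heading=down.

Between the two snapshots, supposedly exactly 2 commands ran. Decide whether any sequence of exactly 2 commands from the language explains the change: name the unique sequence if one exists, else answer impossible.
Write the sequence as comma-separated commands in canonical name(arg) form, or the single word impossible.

key: order matters: swapping move(1) and turn(right) lands elsewhere
start: x=2 y=0 heading=right
[1] after move(1): x=3 y=0 heading=right
[2] after turn(right): x=3 y=0 heading=down
all 36 alternatives checked — unique.

move(1), turn(right)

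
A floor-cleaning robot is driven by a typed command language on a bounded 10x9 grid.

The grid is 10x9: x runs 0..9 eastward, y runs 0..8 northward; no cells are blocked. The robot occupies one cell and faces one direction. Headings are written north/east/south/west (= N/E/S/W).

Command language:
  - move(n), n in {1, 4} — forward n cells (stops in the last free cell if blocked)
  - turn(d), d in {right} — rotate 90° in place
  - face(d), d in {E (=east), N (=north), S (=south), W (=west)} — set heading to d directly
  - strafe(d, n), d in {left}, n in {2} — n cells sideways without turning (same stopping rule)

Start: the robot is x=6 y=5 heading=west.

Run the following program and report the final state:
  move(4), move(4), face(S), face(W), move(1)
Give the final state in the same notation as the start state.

initial: x=6 y=5 heading=west
[1] after move(4): x=2 y=5 heading=west
[2] after move(4): x=0 y=5 heading=west
[3] after face(S): x=0 y=5 heading=south
[4] after face(W): x=0 y=5 heading=west
[5] after move(1): x=0 y=5 heading=west

x=0 y=5 heading=west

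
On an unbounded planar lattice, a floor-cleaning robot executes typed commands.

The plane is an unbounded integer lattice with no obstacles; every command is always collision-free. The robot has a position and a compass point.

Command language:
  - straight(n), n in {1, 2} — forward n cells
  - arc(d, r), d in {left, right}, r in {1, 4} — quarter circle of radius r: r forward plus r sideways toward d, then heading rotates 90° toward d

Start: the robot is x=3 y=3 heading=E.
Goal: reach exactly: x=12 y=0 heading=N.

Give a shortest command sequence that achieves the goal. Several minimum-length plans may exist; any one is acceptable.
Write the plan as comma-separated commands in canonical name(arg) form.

arc(right, 4), straight(2), arc(left, 1), arc(left, 4)

initial: x=3 y=3 heading=E
1. arc(right, 4) → x=7 y=-1 heading=S
2. straight(2) → x=7 y=-3 heading=S
3. arc(left, 1) → x=8 y=-4 heading=E
4. arc(left, 4) → x=12 y=0 heading=N
nothing shorter than 4 reaches the goal.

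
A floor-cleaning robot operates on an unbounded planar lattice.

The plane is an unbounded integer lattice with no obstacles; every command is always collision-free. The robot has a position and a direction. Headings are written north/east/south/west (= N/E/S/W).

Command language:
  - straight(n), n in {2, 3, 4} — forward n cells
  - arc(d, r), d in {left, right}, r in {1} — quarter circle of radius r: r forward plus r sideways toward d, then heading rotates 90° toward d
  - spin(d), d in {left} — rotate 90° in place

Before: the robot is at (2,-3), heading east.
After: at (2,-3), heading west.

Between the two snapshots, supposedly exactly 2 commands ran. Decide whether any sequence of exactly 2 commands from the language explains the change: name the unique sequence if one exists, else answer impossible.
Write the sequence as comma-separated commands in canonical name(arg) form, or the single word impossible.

spin(left), spin(left)

key: (2,-3) unmoved — no command in the sequence translates
t0: at (2,-3), heading east
step 1 (spin(left)): at (2,-3), heading north
step 2 (spin(left)): at (2,-3), heading west
uniquely the one of 36 2-step routes that fits.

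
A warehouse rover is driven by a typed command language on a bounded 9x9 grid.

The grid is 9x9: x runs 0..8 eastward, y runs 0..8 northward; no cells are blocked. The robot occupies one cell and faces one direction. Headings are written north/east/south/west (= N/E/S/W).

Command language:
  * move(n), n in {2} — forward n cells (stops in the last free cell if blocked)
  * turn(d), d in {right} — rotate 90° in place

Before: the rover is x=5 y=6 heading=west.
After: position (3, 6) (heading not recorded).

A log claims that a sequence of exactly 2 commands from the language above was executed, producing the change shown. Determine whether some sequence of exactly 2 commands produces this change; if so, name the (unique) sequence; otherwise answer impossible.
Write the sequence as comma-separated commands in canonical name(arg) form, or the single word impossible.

move(2), turn(right)

key: order matters: swapping move(2) and turn(right) lands elsewhere
t0: x=5 y=6 heading=west
t=1 move(2) ⇒ x=3 y=6 heading=west
t=2 turn(right) ⇒ x=3 y=6 heading=north
all 4 alternatives checked — unique.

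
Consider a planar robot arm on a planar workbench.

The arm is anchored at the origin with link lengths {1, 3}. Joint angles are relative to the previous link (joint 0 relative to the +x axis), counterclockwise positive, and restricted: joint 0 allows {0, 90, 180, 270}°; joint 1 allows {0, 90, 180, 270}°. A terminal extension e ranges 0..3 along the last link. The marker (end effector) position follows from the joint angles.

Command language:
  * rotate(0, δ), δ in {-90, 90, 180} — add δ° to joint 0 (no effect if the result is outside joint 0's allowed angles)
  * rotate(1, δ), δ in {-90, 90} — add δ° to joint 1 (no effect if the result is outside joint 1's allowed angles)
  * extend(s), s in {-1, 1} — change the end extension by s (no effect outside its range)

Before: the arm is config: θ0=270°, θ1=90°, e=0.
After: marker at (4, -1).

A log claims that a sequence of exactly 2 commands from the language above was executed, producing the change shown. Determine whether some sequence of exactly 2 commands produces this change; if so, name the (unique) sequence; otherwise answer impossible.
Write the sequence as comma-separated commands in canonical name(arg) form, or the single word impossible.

key: order matters: swapping extend(-1) and extend(1) lands elsewhere
start: config: θ0=270°, θ1=90°, e=0
step 1 (extend(-1)): config: θ0=270°, θ1=90°, e=0
step 2 (extend(1)): config: θ0=270°, θ1=90°, e=1
no other 2-command option fits: unique.

extend(-1), extend(1)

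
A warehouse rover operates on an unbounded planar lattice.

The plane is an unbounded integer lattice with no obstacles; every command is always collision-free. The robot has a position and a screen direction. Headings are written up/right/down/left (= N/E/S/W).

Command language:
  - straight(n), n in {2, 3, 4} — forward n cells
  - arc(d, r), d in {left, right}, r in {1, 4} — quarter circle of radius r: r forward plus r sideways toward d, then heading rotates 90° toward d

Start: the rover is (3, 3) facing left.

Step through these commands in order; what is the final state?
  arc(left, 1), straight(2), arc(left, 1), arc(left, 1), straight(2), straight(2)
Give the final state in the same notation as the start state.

(4, 4) facing up

from: (3, 3) facing left
step 1 (arc(left, 1)): (2, 2) facing down
step 2 (straight(2)): (2, 0) facing down
step 3 (arc(left, 1)): (3, -1) facing right
step 4 (arc(left, 1)): (4, 0) facing up
step 5 (straight(2)): (4, 2) facing up
step 6 (straight(2)): (4, 4) facing up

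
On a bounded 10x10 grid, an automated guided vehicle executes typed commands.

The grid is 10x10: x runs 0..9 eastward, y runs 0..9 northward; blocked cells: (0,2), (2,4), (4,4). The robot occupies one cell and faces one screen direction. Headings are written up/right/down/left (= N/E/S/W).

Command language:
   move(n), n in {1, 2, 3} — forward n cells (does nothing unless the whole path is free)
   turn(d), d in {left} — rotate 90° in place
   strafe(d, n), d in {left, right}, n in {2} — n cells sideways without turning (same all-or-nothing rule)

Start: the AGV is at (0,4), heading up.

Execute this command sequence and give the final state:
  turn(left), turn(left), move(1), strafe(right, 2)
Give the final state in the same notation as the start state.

at (0,3), heading down

begin: at (0,4), heading up
[1] after turn(left): at (0,4), heading left
[2] after turn(left): at (0,4), heading down
[3] after move(1): at (0,3), heading down
[4] after strafe(right, 2): at (0,3), heading down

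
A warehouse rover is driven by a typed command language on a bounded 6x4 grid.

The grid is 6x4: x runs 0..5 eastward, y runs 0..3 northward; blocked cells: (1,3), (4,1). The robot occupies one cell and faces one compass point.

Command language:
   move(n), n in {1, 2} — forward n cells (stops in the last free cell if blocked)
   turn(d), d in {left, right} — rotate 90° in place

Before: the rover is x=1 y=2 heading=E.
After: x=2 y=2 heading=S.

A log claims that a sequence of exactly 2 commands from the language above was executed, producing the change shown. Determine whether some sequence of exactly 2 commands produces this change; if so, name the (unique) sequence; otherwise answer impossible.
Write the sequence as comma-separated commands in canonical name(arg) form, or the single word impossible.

move(1), turn(right)

key: cell and facing (now S) both changed — the 2 commands mix motion and turning
from: x=1 y=2 heading=E
1. move(1) → x=2 y=2 heading=E
2. turn(right) → x=2 y=2 heading=S
no other 2-command option fits: unique.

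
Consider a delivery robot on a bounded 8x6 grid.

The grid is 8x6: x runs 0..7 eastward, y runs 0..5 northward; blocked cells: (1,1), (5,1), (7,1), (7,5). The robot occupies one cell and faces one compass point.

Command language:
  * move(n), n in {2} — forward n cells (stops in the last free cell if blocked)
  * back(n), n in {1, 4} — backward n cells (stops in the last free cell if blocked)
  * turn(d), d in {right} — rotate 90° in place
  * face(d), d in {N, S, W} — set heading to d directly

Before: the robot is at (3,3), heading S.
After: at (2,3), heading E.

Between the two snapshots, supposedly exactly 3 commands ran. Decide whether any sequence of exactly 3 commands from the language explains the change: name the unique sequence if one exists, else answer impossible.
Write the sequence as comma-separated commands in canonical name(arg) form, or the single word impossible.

face(N), turn(right), back(1)

key: running back(1) before face(N) would end elsewhere — order is forced
from: at (3,3), heading S
[1] after face(N): at (3,3), heading N
[2] after turn(right): at (3,3), heading E
[3] after back(1): at (2,3), heading E
no rival 3-sequence matches.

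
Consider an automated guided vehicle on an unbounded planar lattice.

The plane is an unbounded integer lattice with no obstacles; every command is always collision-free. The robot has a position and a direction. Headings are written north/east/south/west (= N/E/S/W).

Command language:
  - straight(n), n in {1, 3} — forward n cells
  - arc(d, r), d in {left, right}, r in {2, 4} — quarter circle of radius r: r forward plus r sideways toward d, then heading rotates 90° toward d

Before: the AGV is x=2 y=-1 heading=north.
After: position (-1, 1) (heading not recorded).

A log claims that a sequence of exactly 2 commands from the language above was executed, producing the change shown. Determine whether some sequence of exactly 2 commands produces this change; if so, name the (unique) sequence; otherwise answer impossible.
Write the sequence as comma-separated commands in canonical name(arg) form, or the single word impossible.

key: running straight(1) before arc(left, 2) would end elsewhere — order is forced
begin: x=2 y=-1 heading=north
1. arc(left, 2) → x=0 y=1 heading=west
2. straight(1) → x=-1 y=1 heading=west
uniquely the one of 36 2-step routes that fits.

arc(left, 2), straight(1)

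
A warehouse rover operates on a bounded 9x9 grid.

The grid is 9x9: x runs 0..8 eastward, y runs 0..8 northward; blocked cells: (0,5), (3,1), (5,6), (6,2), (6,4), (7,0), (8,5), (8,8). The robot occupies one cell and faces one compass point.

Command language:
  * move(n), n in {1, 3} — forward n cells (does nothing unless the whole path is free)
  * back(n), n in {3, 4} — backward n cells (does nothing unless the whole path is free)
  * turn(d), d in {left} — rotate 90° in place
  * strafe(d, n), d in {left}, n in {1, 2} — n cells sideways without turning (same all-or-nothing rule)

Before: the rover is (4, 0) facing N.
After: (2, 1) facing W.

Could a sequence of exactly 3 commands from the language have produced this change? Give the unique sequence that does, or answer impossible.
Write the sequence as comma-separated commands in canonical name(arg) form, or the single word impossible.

key: position moved to (2,1) AND the heading swung to W — translation plus rotation needed
begin: (4, 0) facing N
step 1 (strafe(left, 2)): (2, 0) facing N
step 2 (move(1)): (2, 1) facing N
step 3 (turn(left)): (2, 1) facing W
all 343 alternatives checked — unique.

strafe(left, 2), move(1), turn(left)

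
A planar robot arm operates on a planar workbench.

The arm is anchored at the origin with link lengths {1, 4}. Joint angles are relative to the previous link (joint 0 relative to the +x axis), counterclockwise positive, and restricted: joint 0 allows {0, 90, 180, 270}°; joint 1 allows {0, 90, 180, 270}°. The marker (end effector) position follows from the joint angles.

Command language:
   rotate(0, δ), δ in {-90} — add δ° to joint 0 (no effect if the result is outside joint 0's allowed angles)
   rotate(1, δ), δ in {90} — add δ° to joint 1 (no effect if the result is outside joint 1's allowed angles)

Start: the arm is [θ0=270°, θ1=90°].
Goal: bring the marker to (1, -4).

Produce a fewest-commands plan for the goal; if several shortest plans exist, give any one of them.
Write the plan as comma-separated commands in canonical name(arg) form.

initial: [θ0=270°, θ1=90°]
t=1 rotate(0, -90) ⇒ [θ0=180°, θ1=90°]
t=2 rotate(0, -90) ⇒ [θ0=90°, θ1=90°]
t=3 rotate(0, -90) ⇒ [θ0=0°, θ1=90°]
t=4 rotate(1, 90) ⇒ [θ0=0°, θ1=180°]
t=5 rotate(1, 90) ⇒ [θ0=0°, θ1=270°]
nothing shorter than 5 reaches the goal.

rotate(0, -90), rotate(0, -90), rotate(0, -90), rotate(1, 90), rotate(1, 90)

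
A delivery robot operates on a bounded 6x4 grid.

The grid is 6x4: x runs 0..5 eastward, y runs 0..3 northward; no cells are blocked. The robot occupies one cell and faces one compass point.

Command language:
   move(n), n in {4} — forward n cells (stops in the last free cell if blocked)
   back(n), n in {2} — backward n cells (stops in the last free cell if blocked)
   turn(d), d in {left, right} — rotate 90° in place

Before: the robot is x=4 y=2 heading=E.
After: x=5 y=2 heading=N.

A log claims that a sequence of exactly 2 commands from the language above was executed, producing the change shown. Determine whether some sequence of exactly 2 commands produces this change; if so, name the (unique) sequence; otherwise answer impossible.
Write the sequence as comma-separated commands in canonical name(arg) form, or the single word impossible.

move(4), turn(left)

key: order matters: swapping move(4) and turn(left) lands elsewhere
start: x=4 y=2 heading=E
[1] after move(4): x=5 y=2 heading=E
[2] after turn(left): x=5 y=2 heading=N
all 16 alternatives checked — unique.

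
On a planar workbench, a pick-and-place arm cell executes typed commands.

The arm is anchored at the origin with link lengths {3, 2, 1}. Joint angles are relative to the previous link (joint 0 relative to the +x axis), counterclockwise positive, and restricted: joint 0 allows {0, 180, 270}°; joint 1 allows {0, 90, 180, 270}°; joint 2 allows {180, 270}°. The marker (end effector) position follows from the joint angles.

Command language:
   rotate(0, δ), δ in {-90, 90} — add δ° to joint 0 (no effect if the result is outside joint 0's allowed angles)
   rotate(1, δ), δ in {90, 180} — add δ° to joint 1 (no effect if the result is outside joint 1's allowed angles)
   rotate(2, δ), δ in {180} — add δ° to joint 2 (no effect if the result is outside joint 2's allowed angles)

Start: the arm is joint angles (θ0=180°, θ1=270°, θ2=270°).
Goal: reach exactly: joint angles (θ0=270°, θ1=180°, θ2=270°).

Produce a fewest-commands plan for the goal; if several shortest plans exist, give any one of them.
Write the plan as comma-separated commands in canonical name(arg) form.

t0: joint angles (θ0=180°, θ1=270°, θ2=270°)
step 1 (rotate(0, 90)): joint angles (θ0=270°, θ1=270°, θ2=270°)
step 2 (rotate(1, 90)): joint angles (θ0=270°, θ1=0°, θ2=270°)
step 3 (rotate(1, 180)): joint angles (θ0=270°, θ1=180°, θ2=270°)
minimal: 3 command(s), checked below 3.

rotate(0, 90), rotate(1, 90), rotate(1, 180)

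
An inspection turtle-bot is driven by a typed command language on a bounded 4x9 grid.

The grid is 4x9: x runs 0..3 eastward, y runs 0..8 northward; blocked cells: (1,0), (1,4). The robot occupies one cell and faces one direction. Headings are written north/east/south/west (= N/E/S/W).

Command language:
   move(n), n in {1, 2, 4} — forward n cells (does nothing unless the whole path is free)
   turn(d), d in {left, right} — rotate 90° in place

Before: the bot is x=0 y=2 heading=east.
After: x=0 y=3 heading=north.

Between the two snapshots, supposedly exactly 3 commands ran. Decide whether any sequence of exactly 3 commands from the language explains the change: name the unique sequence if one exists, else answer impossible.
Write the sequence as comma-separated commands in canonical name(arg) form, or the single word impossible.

key: move(4) would leave the grid, so it does nothing
from: x=0 y=2 heading=east
step 1 (move(4)): x=0 y=2 heading=east
step 2 (turn(left)): x=0 y=2 heading=north
step 3 (move(1)): x=0 y=3 heading=north
no other 3-command option fits: unique.

move(4), turn(left), move(1)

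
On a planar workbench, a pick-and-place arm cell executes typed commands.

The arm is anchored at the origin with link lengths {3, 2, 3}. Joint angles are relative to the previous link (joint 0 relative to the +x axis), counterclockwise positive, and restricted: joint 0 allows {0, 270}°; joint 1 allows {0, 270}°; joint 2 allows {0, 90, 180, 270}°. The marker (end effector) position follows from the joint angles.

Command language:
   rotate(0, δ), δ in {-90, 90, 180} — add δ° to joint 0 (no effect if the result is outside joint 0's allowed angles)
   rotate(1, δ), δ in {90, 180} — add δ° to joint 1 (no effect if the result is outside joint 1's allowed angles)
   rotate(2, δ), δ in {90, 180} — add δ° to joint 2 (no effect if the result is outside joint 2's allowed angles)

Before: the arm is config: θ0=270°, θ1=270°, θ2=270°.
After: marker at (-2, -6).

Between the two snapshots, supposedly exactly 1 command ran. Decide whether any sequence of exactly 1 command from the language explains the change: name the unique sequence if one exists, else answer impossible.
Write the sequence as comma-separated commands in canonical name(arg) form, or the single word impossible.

rotate(2, 180)

initial: config: θ0=270°, θ1=270°, θ2=270°
[1] after rotate(2, 180): config: θ0=270°, θ1=270°, θ2=90°
no other 1-command option fits: unique.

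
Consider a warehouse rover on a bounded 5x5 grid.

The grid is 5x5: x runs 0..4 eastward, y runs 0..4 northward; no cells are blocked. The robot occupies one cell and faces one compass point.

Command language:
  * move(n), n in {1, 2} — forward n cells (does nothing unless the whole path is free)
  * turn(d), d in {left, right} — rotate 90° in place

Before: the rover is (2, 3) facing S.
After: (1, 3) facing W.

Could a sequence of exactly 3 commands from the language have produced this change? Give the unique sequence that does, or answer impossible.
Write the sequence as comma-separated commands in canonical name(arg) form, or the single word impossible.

turn(right), move(1), move(2)

key: position moved to (1,3) AND the heading swung to W — translation plus rotation needed
t0: (2, 3) facing S
step 1 (turn(right)): (2, 3) facing W
step 2 (move(1)): (1, 3) facing W
step 3 (move(2)): (1, 3) facing W
uniquely the one of 64 3-step routes that fits.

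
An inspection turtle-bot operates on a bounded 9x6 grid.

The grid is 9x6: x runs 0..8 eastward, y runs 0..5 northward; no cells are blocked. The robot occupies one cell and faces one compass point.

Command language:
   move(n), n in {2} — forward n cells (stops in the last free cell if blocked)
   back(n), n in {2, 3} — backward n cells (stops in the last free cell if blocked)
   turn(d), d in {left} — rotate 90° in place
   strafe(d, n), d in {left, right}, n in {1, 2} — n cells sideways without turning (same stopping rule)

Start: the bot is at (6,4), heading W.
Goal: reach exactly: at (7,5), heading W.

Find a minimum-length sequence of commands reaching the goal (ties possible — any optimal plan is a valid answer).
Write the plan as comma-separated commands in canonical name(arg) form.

from: at (6,4), heading W
step 1 (move(2)): at (4,4), heading W
step 2 (strafe(right, 1)): at (4,5), heading W
step 3 (back(3)): at (7,5), heading W
shorter routes all fall short; 3 is best.

move(2), strafe(right, 1), back(3)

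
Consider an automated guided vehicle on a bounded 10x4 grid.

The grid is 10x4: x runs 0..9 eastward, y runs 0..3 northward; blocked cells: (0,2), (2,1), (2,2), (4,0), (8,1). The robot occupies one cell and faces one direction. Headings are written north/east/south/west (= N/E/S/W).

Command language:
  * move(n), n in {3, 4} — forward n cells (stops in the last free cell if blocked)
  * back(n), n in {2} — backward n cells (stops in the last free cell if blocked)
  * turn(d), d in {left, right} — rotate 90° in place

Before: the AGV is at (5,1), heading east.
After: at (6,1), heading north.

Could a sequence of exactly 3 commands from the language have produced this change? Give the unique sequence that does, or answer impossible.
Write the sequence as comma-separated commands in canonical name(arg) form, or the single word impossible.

back(2), move(3), turn(left)

key: running turn(left) before back(2) would end elsewhere — order is forced
initial: at (5,1), heading east
1. back(2) → at (3,1), heading east
2. move(3) → at (6,1), heading east
3. turn(left) → at (6,1), heading north
all 125 alternatives checked — unique.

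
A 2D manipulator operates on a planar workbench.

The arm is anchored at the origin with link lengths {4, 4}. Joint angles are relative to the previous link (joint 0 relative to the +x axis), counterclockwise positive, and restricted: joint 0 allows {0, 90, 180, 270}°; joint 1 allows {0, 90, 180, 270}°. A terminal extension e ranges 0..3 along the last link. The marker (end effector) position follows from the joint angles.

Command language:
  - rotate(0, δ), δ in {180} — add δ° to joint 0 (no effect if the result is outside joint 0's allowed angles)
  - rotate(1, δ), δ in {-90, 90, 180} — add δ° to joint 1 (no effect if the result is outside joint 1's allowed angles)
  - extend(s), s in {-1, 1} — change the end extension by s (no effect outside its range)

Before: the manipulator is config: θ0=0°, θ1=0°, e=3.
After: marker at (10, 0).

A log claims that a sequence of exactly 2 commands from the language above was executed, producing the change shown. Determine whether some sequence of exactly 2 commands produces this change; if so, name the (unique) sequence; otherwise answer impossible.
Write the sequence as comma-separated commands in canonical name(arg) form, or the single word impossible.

key: running extend(-1) before extend(1) would end elsewhere — order is forced
start: config: θ0=0°, θ1=0°, e=3
[1] after extend(1): config: θ0=0°, θ1=0°, e=3
[2] after extend(-1): config: θ0=0°, θ1=0°, e=2
no rival 2-sequence matches.

extend(1), extend(-1)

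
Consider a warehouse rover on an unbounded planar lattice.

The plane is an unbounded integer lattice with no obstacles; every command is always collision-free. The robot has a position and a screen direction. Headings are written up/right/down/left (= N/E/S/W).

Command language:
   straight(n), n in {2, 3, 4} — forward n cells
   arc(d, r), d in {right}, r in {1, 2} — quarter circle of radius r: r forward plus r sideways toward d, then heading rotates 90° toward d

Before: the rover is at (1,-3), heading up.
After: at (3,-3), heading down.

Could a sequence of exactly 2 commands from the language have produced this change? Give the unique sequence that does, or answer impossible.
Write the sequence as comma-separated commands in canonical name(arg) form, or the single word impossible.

key: position moved to (3,-3) AND the heading swung to S — translation plus rotation needed
initial: at (1,-3), heading up
t=1 arc(right, 1) ⇒ at (2,-2), heading right
t=2 arc(right, 1) ⇒ at (3,-3), heading down
uniquely the one of 25 2-step routes that fits.

arc(right, 1), arc(right, 1)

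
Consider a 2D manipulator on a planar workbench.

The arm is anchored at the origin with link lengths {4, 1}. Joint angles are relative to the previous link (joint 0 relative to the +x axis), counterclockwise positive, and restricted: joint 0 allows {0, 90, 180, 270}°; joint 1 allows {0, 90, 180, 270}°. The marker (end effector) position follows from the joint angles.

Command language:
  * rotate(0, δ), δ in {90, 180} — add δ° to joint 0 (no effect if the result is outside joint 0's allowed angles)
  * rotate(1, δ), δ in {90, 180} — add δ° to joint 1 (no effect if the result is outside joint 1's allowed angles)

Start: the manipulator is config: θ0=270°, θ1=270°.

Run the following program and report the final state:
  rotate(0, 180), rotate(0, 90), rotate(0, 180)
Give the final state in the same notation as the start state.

config: θ0=0°, θ1=270°

t0: config: θ0=270°, θ1=270°
1. rotate(0, 180) → config: θ0=90°, θ1=270°
2. rotate(0, 90) → config: θ0=180°, θ1=270°
3. rotate(0, 180) → config: θ0=0°, θ1=270°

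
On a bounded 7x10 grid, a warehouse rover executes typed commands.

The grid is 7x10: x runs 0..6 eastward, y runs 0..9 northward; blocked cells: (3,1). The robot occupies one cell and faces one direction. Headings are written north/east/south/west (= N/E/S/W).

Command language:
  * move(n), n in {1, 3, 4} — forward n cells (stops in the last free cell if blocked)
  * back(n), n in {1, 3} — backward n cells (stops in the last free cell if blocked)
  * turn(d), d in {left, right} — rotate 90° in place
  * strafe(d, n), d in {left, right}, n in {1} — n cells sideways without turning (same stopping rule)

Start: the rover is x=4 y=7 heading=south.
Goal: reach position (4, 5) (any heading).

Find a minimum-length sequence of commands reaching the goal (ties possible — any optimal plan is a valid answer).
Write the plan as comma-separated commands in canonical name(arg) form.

start: x=4 y=7 heading=south
step 1 (back(1)): x=4 y=8 heading=south
step 2 (move(3)): x=4 y=5 heading=south
shorter routes all fall short; 2 is best.

back(1), move(3)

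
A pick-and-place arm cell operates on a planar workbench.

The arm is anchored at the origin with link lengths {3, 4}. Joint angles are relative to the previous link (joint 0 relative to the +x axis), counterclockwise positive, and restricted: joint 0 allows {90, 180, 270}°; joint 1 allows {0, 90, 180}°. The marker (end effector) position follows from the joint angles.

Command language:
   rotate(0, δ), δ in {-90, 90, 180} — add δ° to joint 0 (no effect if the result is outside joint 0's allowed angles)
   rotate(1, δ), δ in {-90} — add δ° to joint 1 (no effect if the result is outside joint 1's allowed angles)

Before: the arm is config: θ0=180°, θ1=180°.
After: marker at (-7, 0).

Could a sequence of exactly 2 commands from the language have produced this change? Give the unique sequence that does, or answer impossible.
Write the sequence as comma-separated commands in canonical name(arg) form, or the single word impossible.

from: config: θ0=180°, θ1=180°
t=1 rotate(1, -90) ⇒ config: θ0=180°, θ1=90°
t=2 rotate(1, -90) ⇒ config: θ0=180°, θ1=0°
no other 2-command option fits: unique.

rotate(1, -90), rotate(1, -90)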